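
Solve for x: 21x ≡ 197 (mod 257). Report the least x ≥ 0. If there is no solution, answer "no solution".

144

First find gcd(21, 257):
257 = 12·21 + 5
21 = 4·5 + 1
5 = 5·1 + 0
gcd = 1, so a unique solution mod 257 exists.
Back-substitute for the Bézout coefficients:
1 = 21 − 4·5
1 = −4·257 + 49·21
So 21·(49) ≡ 1 (mod 257), giving 21⁻¹ ≡ 49.
x ≡ 21⁻¹·197 ≡ 49·197 ≡ 144 (mod 257).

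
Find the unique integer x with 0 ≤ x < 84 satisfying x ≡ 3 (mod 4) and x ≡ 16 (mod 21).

Write x = 3 + 4·k. Then 4·k ≡ 16 − 3 ≡ 13 (mod 21).
Need 4⁻¹ mod 21. Extended Euclid on (21, 4):
21 = 5·4 + 1
4 = 4·1 + 0
Back-substitute:
1 = 21 − 5·4
4⁻¹ ≡ 16 (mod 21), so k ≡ 16·13 ≡ 19 (mod 21).
x = 3 + 4·19 = 79.

79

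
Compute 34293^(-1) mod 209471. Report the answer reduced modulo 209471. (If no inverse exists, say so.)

162364

Extended Euclidean algorithm:
209471 = 6·34293 + 3713
34293 = 9·3713 + 876
3713 = 4·876 + 209
876 = 4·209 + 40
209 = 5·40 + 9
40 = 4·9 + 4
9 = 2·4 + 1
4 = 4·1 + 0
gcd = 1, so the inverse exists. Back-substitute:
1 = 9 − 2·4
1 = −2·40 + 9·9
1 = 9·209 − 47·40
1 = −47·876 + 197·209
1 = 197·3713 − 835·876
1 = −835·34293 + 7712·3713
1 = 7712·209471 − 47107·34293
So 34293·(-47107) ≡ 1 (mod 209471), and -47107 ≡ 162364 (mod 209471).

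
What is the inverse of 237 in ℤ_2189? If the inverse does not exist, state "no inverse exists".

Run Euclid on (2189, 237):
2189 = 9×237 + 56
237 = 4×56 + 13
56 = 4×13 + 4
13 = 3×4 + 1
4 = 4×1 + 0
The gcd is 1. Working backward:
1 = 13 − 3·4
1 = −3·56 + 13·13
1 = 13·237 − 55·56
1 = −55·2189 + 508·237
So 237·508 ≡ 1 (mod 2189).

508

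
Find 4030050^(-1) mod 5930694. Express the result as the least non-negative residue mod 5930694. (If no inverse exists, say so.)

no inverse exists

Euclidean algorithm on 5930694, 4030050:
5930694 = 1×4030050 + 1900644
4030050 = 2×1900644 + 228762
1900644 = 8×228762 + 70548
228762 = 3×70548 + 17118
70548 = 4×17118 + 2076
17118 = 8×2076 + 510
2076 = 4×510 + 36
510 = 14×36 + 6
36 = 6×6 + 0
Since gcd = 6 > 1, 4030050 is not a unit mod 5930694.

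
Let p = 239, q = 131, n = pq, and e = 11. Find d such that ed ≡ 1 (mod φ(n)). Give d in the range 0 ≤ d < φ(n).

φ(n) = (p−1)(q−1) = 238·130 = 30940.
Need d with 11·d ≡ 1 (mod 30940). Apply the extended Euclidean algorithm:
30940 = 2812·11 + 8
11 = 1·8 + 3
8 = 2·3 + 2
3 = 1·2 + 1
2 = 2·1 + 0
Back-substitute:
1 = 3 − 2
1 = −8 + 3·3
1 = 3·11 − 4·8
1 = −4·30940 + 11251·11
So 11·11251 ≡ 1 (mod 30940), hence d = 11251.

11251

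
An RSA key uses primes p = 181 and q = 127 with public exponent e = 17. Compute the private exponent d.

φ(n) = (p−1)(q−1) = 180·126 = 22680.
Need d with 17·d ≡ 1 (mod 22680). Apply the extended Euclidean algorithm:
22680 = 1334*17 + 2
17 = 8*2 + 1
2 = 2*1 + 0
Back-substitute:
1 = 17 − 8·2
1 = −8·22680 + 10673·17
So 17·10673 ≡ 1 (mod 22680), hence d = 10673.

10673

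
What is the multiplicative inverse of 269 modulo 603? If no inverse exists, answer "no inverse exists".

Extended Euclidean algorithm:
603 = 2×269 + 65
269 = 4×65 + 9
65 = 7×9 + 2
9 = 4×2 + 1
2 = 2×1 + 0
gcd = 1, so the inverse exists. Back-substitute:
1 = 9 − 4·2
1 = −4·65 + 29·9
1 = 29·269 − 120·65
1 = −120·603 + 269·269
So 269·269 ≡ 1 (mod 603).

269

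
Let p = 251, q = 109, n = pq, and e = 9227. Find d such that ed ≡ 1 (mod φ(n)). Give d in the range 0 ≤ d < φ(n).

φ(n) = (p−1)(q−1) = 250·108 = 27000.
Need d with 9227·d ≡ 1 (mod 27000). Apply the extended Euclidean algorithm:
27000 = 2×9227 + 8546
9227 = 1×8546 + 681
8546 = 12×681 + 374
681 = 1×374 + 307
374 = 1×307 + 67
307 = 4×67 + 39
67 = 1×39 + 28
39 = 1×28 + 11
28 = 2×11 + 6
11 = 1×6 + 5
6 = 1×5 + 1
5 = 5×1 + 0
Back-substitute:
1 = 6 − 5
1 = −11 + 2·6
1 = 2·28 − 5·11
1 = −5·39 + 7·28
1 = 7·67 − 12·39
1 = −12·307 + 55·67
1 = 55·374 − 67·307
1 = −67·681 + 122·374
1 = 122·8546 − 1531·681
1 = −1531·9227 + 1653·8546
1 = 1653·27000 − 4837·9227
So 9227·(-4837) ≡ 1 (mod 27000), hence d ≡ -4837 ≡ 22163 (mod 27000).

22163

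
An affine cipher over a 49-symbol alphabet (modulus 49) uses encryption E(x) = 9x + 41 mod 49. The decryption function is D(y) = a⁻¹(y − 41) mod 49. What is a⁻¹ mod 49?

Run Euclid on (49, 9):
49 = 5×9 + 4
9 = 2×4 + 1
4 = 4×1 + 0
gcd = 1, so the inverse exists. Back-substitute:
1 = 9 − 2·4
1 = −2·49 + 11·9
So 9·11 ≡ 1 (mod 49).

11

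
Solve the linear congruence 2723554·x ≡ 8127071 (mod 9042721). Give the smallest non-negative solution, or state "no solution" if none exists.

7160690

First find gcd(2723554, 9042721):
9042721 = 3·2723554 + 872059
2723554 = 3·872059 + 107377
872059 = 8·107377 + 13043
107377 = 8·13043 + 3033
13043 = 4·3033 + 911
3033 = 3·911 + 300
911 = 3·300 + 11
300 = 27·11 + 3
11 = 3·3 + 2
3 = 1·2 + 1
2 = 2·1 + 0
gcd = 1, so a unique solution mod 9042721 exists.
Back-substitute for the Bézout coefficients:
1 = 3 − 2
1 = −11 + 4·3
1 = 4·300 − 109·11
1 = −109·911 + 331·300
1 = 331·3033 − 1102·911
1 = −1102·13043 + 4739·3033
1 = 4739·107377 − 39014·13043
1 = −39014·872059 + 316851·107377
1 = 316851·2723554 − 989567·872059
1 = −989567·9042721 + 3285552·2723554
So 2723554·(3285552) ≡ 1 (mod 9042721), giving 2723554⁻¹ ≡ 3285552.
x ≡ 2723554⁻¹·8127071 ≡ 3285552·8127071 ≡ 7160690 (mod 9042721).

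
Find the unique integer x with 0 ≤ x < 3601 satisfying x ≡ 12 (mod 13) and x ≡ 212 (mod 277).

766

Write x = 12 + 13·k. Then 13·k ≡ 212 − 12 ≡ 200 (mod 277).
Need 13⁻¹ mod 277. Extended Euclid on (277, 13):
277 = 21×13 + 4
13 = 3×4 + 1
4 = 4×1 + 0
Back-substitute:
1 = 13 − 3·4
1 = −3·277 + 64·13
13⁻¹ ≡ 64 (mod 277), so k ≡ 64·200 ≡ 58 (mod 277).
x = 12 + 13·58 = 766.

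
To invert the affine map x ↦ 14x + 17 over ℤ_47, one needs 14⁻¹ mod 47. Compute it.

37

Run Euclid on (47, 14):
47 = 3*14 + 5
14 = 2*5 + 4
5 = 1*4 + 1
4 = 4*1 + 0
gcd = 1, so the inverse exists. Back-substitute:
1 = 5 − 4
1 = −14 + 3·5
1 = 3·47 − 10·14
Hence 14⁻¹ ≡ -10 ≡ 37 (mod 47).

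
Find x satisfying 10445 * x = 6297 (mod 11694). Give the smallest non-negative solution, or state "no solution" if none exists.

First find gcd(10445, 11694):
11694 = 1*10445 + 1249
10445 = 8*1249 + 453
1249 = 2*453 + 343
453 = 1*343 + 110
343 = 3*110 + 13
110 = 8*13 + 6
13 = 2*6 + 1
6 = 6*1 + 0
gcd = 1, so a unique solution mod 11694 exists.
Back-substitute for the Bézout coefficients:
1 = 13 − 2·6
1 = −2·110 + 17·13
1 = 17·343 − 53·110
1 = −53·453 + 70·343
1 = 70·1249 − 193·453
1 = −193·10445 + 1614·1249
1 = 1614·11694 − 1807·10445
So 10445·(-1807) ≡ 1 (mod 11694), giving 10445⁻¹ ≡ 9887.
x ≡ 10445⁻¹·6297 ≡ 9887·6297 ≡ 11277 (mod 11694).

11277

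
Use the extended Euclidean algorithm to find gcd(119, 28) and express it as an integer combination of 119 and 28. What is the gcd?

7

Apply Euclid's algorithm to 119 and 28:
119 = 4*28 + 7
28 = 4*7 + 0
gcd(119, 28) = 7.
Back-substituting:
7 = 119 − 4·28
So 7 = (1)·119 + (-4)·28.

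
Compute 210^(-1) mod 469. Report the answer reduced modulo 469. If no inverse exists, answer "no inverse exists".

no inverse exists

Compute gcd(210, 469):
469 = 2×210 + 49
210 = 4×49 + 14
49 = 3×14 + 7
14 = 2×7 + 0
Since gcd = 7 > 1, 210 is not a unit mod 469.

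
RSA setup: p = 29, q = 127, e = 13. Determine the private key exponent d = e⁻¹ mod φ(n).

φ(n) = (p−1)(q−1) = 28·126 = 3528.
Need d with 13·d ≡ 1 (mod 3528). Apply the extended Euclidean algorithm:
3528 = 271·13 + 5
13 = 2·5 + 3
5 = 1·3 + 2
3 = 1·2 + 1
2 = 2·1 + 0
Back-substitute:
1 = 3 − 2
1 = −5 + 2·3
1 = 2·13 − 5·5
1 = −5·3528 + 1357·13
So 13·1357 ≡ 1 (mod 3528), hence d = 1357.

1357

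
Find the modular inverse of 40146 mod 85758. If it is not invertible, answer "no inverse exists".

Compute gcd(40146, 85758):
85758 = 2*40146 + 5466
40146 = 7*5466 + 1884
5466 = 2*1884 + 1698
1884 = 1*1698 + 186
1698 = 9*186 + 24
186 = 7*24 + 18
24 = 1*18 + 6
18 = 3*6 + 0
The gcd is 6, not 1, hence no inverse exists.

no inverse exists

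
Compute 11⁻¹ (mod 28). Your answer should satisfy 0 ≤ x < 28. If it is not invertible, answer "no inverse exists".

23

Apply the Euclidean algorithm to 28 and 11:
28 = 2×11 + 6
11 = 1×6 + 5
6 = 1×5 + 1
5 = 5×1 + 0
gcd = 1, so the inverse exists. Back-substitute:
1 = 6 − 5
1 = −11 + 2·6
1 = 2·28 − 5·11
Thus 11·(-5) ≡ 1 (mod 28); reducing, -5 mod 28 = 23.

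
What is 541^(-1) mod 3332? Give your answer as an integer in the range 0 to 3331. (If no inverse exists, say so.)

1201

Extended Euclidean algorithm:
3332 = 6·541 + 86
541 = 6·86 + 25
86 = 3·25 + 11
25 = 2·11 + 3
11 = 3·3 + 2
3 = 1·2 + 1
2 = 2·1 + 0
The gcd is 1. Working backward:
1 = 3 − 2
1 = −11 + 4·3
1 = 4·25 − 9·11
1 = −9·86 + 31·25
1 = 31·541 − 195·86
1 = −195·3332 + 1201·541
So 541·1201 ≡ 1 (mod 3332).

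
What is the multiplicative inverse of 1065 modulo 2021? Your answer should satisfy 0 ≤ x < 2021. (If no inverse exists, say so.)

Apply the Euclidean algorithm to 2021 and 1065:
2021 = 1×1065 + 956
1065 = 1×956 + 109
956 = 8×109 + 84
109 = 1×84 + 25
84 = 3×25 + 9
25 = 2×9 + 7
9 = 1×7 + 2
7 = 3×2 + 1
2 = 2×1 + 0
gcd = 1, so the inverse exists. Back-substitute:
1 = 7 − 3·2
1 = −3·9 + 4·7
1 = 4·25 − 11·9
1 = −11·84 + 37·25
1 = 37·109 − 48·84
1 = −48·956 + 421·109
1 = 421·1065 − 469·956
1 = −469·2021 + 890·1065
So 1065·890 ≡ 1 (mod 2021).

890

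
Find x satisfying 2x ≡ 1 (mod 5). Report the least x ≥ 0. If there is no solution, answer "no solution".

3

First find gcd(2, 5):
5 = 2·2 + 1
2 = 2·1 + 0
gcd = 1, so a unique solution mod 5 exists.
Back-substitute for the Bézout coefficients:
1 = 5 − 2·2
So 2·(-2) ≡ 1 (mod 5), giving 2⁻¹ ≡ 3.
x ≡ 2⁻¹·1 ≡ 3·1 ≡ 3 (mod 5).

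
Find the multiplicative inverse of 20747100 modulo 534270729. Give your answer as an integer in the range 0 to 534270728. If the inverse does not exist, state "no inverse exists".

Compute gcd(20747100, 534270729):
534270729 = 25×20747100 + 15593229
20747100 = 1×15593229 + 5153871
15593229 = 3×5153871 + 131616
5153871 = 39×131616 + 20847
131616 = 6×20847 + 6534
20847 = 3×6534 + 1245
6534 = 5×1245 + 309
1245 = 4×309 + 9
309 = 34×9 + 3
9 = 3×3 + 0
Since gcd = 3 > 1, 20747100 is not a unit mod 534270729.

no inverse exists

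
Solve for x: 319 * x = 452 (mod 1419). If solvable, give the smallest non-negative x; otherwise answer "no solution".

gcd(319, 1419):
1419 = 4×319 + 143
319 = 2×143 + 33
143 = 4×33 + 11
33 = 3×11 + 0
gcd = 11, but 11 ∤ 452, so the congruence has no solution.

no solution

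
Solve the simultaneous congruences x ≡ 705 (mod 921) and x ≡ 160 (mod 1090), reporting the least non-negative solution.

Write x = 705 + 921·k. Then 921·k ≡ 160 − 705 ≡ 545 (mod 1090).
Need 921⁻¹ mod 1090. Extended Euclid on (1090, 921):
1090 = 1×921 + 169
921 = 5×169 + 76
169 = 2×76 + 17
76 = 4×17 + 8
17 = 2×8 + 1
8 = 8×1 + 0
Back-substitute:
1 = 17 − 2·8
1 = −2·76 + 9·17
1 = 9·169 − 20·76
1 = −20·921 + 109·169
1 = 109·1090 − 129·921
921⁻¹ ≡ 961 (mod 1090), so k ≡ 961·545 ≡ 545 (mod 1090).
x = 705 + 921·545 = 502650.

502650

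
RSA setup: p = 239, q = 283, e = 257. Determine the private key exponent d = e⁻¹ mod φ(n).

φ(n) = (p−1)(q−1) = 238·282 = 67116.
Need d with 257·d ≡ 1 (mod 67116). Apply the extended Euclidean algorithm:
67116 = 261·257 + 39
257 = 6·39 + 23
39 = 1·23 + 16
23 = 1·16 + 7
16 = 2·7 + 2
7 = 3·2 + 1
2 = 2·1 + 0
Back-substitute:
1 = 7 − 3·2
1 = −3·16 + 7·7
1 = 7·23 − 10·16
1 = −10·39 + 17·23
1 = 17·257 − 112·39
1 = −112·67116 + 29249·257
So 257·29249 ≡ 1 (mod 67116), hence d = 29249.

29249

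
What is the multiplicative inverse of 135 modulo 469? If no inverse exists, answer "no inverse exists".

Extended Euclidean algorithm:
469 = 3×135 + 64
135 = 2×64 + 7
64 = 9×7 + 1
7 = 7×1 + 0
gcd = 1, so the inverse exists. Back-substitute:
1 = 64 − 9·7
1 = −9·135 + 19·64
1 = 19·469 − 66·135
Thus 135·(-66) ≡ 1 (mod 469); reducing, -66 mod 469 = 403.

403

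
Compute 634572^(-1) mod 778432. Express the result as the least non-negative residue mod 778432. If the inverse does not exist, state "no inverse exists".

Euclidean algorithm on 778432, 634572:
778432 = 1×634572 + 143860
634572 = 4×143860 + 59132
143860 = 2×59132 + 25596
59132 = 2×25596 + 7940
25596 = 3×7940 + 1776
7940 = 4×1776 + 836
1776 = 2×836 + 104
836 = 8×104 + 4
104 = 26×4 + 0
The gcd is 4, not 1, hence no inverse exists.

no inverse exists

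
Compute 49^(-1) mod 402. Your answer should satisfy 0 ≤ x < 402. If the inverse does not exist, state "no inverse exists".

Run Euclid on (402, 49):
402 = 8*49 + 10
49 = 4*10 + 9
10 = 1*9 + 1
9 = 9*1 + 0
gcd = 1, so the inverse exists. Back-substitute:
1 = 10 − 9
1 = −49 + 5·10
1 = 5·402 − 41·49
Hence 49⁻¹ ≡ -41 ≡ 361 (mod 402).

361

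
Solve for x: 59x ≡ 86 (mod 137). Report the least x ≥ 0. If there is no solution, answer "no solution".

First find gcd(59, 137):
137 = 2*59 + 19
59 = 3*19 + 2
19 = 9*2 + 1
2 = 2*1 + 0
gcd = 1, so a unique solution mod 137 exists.
Back-substitute for the Bézout coefficients:
1 = 19 − 9·2
1 = −9·59 + 28·19
1 = 28·137 − 65·59
So 59·(-65) ≡ 1 (mod 137), giving 59⁻¹ ≡ 72.
x ≡ 59⁻¹·86 ≡ 72·86 ≡ 27 (mod 137).

27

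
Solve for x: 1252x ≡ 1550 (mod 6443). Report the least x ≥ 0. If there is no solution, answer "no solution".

3408

First find gcd(1252, 6443):
6443 = 5×1252 + 183
1252 = 6×183 + 154
183 = 1×154 + 29
154 = 5×29 + 9
29 = 3×9 + 2
9 = 4×2 + 1
2 = 2×1 + 0
gcd = 1, so a unique solution mod 6443 exists.
Back-substitute for the Bézout coefficients:
1 = 9 − 4·2
1 = −4·29 + 13·9
1 = 13·154 − 69·29
1 = −69·183 + 82·154
1 = 82·1252 − 561·183
1 = −561·6443 + 2887·1252
So 1252·(2887) ≡ 1 (mod 6443), giving 1252⁻¹ ≡ 2887.
x ≡ 1252⁻¹·1550 ≡ 2887·1550 ≡ 3408 (mod 6443).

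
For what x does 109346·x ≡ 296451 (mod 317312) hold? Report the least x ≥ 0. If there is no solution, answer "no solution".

gcd(109346, 317312):
317312 = 2·109346 + 98620
109346 = 1·98620 + 10726
98620 = 9·10726 + 2086
10726 = 5·2086 + 296
2086 = 7·296 + 14
296 = 21·14 + 2
14 = 7·2 + 0
gcd = 2, but 2 ∤ 296451, so the congruence has no solution.

no solution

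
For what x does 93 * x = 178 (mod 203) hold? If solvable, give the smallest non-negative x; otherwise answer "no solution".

194

First find gcd(93, 203):
203 = 2×93 + 17
93 = 5×17 + 8
17 = 2×8 + 1
8 = 8×1 + 0
gcd = 1, so a unique solution mod 203 exists.
Back-substitute for the Bézout coefficients:
1 = 17 − 2·8
1 = −2·93 + 11·17
1 = 11·203 − 24·93
So 93·(-24) ≡ 1 (mod 203), giving 93⁻¹ ≡ 179.
x ≡ 93⁻¹·178 ≡ 179·178 ≡ 194 (mod 203).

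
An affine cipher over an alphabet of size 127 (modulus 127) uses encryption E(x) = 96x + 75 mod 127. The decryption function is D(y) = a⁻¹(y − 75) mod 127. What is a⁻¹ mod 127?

86

Apply the Euclidean algorithm to 127 and 96:
127 = 1*96 + 31
96 = 3*31 + 3
31 = 10*3 + 1
3 = 3*1 + 0
The gcd is 1. Working backward:
1 = 31 − 10·3
1 = −10·96 + 31·31
1 = 31·127 − 41·96
Hence 96⁻¹ ≡ -41 ≡ 86 (mod 127).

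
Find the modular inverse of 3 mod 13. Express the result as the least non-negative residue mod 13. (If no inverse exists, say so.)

9

Run Euclid on (13, 3):
13 = 4×3 + 1
3 = 3×1 + 0
Since gcd(3, 13) = 1, back-substitute to write 1 as a combination:
1 = 13 − 4·3
So 3·(-4) ≡ 1 (mod 13), and -4 ≡ 9 (mod 13).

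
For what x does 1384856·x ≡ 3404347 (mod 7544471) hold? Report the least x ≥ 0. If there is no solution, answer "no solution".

gcd(1384856, 7544471):
7544471 = 5*1384856 + 620191
1384856 = 2*620191 + 144474
620191 = 4*144474 + 42295
144474 = 3*42295 + 17589
42295 = 2*17589 + 7117
17589 = 2*7117 + 3355
7117 = 2*3355 + 407
3355 = 8*407 + 99
407 = 4*99 + 11
99 = 9*11 + 0
gcd = 11, but 11 ∤ 3404347, so the congruence has no solution.

no solution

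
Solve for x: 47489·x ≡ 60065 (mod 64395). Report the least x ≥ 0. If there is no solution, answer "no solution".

55825

First find gcd(47489, 64395):
64395 = 1*47489 + 16906
47489 = 2*16906 + 13677
16906 = 1*13677 + 3229
13677 = 4*3229 + 761
3229 = 4*761 + 185
761 = 4*185 + 21
185 = 8*21 + 17
21 = 1*17 + 4
17 = 4*4 + 1
4 = 4*1 + 0
gcd = 1, so a unique solution mod 64395 exists.
Back-substitute for the Bézout coefficients:
1 = 17 − 4·4
1 = −4·21 + 5·17
1 = 5·185 − 44·21
1 = −44·761 + 181·185
1 = 181·3229 − 768·761
1 = −768·13677 + 3253·3229
1 = 3253·16906 − 4021·13677
1 = −4021·47489 + 11295·16906
1 = 11295·64395 − 15316·47489
So 47489·(-15316) ≡ 1 (mod 64395), giving 47489⁻¹ ≡ 49079.
x ≡ 47489⁻¹·60065 ≡ 49079·60065 ≡ 55825 (mod 64395).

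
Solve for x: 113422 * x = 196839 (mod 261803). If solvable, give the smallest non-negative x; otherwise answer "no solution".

83160

First find gcd(113422, 261803):
261803 = 2*113422 + 34959
113422 = 3*34959 + 8545
34959 = 4*8545 + 779
8545 = 10*779 + 755
779 = 1*755 + 24
755 = 31*24 + 11
24 = 2*11 + 2
11 = 5*2 + 1
2 = 2*1 + 0
gcd = 1, so a unique solution mod 261803 exists.
Back-substitute for the Bézout coefficients:
1 = 11 − 5·2
1 = −5·24 + 11·11
1 = 11·755 − 346·24
1 = −346·779 + 357·755
1 = 357·8545 − 3916·779
1 = −3916·34959 + 16021·8545
1 = 16021·113422 − 51979·34959
1 = −51979·261803 + 119979·113422
So 113422·(119979) ≡ 1 (mod 261803), giving 113422⁻¹ ≡ 119979.
x ≡ 113422⁻¹·196839 ≡ 119979·196839 ≡ 83160 (mod 261803).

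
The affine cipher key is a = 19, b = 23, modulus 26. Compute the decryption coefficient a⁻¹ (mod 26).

11

Apply the Euclidean algorithm to 26 and 19:
26 = 1·19 + 7
19 = 2·7 + 5
7 = 1·5 + 2
5 = 2·2 + 1
2 = 2·1 + 0
Since gcd(19, 26) = 1, back-substitute to write 1 as a combination:
1 = 5 − 2·2
1 = −2·7 + 3·5
1 = 3·19 − 8·7
1 = −8·26 + 11·19
So 19·11 ≡ 1 (mod 26).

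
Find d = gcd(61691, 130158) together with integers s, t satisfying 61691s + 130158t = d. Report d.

7

Euclidean algorithm:
130158 = 2*61691 + 6776
61691 = 9*6776 + 707
6776 = 9*707 + 413
707 = 1*413 + 294
413 = 1*294 + 119
294 = 2*119 + 56
119 = 2*56 + 7
56 = 8*7 + 0
gcd(61691, 130158) = 7.
Express as a combination:
7 = 119 − 2·56
7 = −2·294 + 5·119
7 = 5·413 − 7·294
7 = −7·707 + 12·413
7 = 12·6776 − 115·707
7 = −115·61691 + 1047·6776
7 = 1047·130158 − 2209·61691
So 7 = (1047)·130158 + (-2209)·61691.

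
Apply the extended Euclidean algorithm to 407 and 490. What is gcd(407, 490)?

1

Repeated division:
490 = 1×407 + 83
407 = 4×83 + 75
83 = 1×75 + 8
75 = 9×8 + 3
8 = 2×3 + 2
3 = 1×2 + 1
2 = 2×1 + 0
gcd(407, 490) = 1.
Working backward:
1 = 3 − 2
1 = −8 + 3·3
1 = 3·75 − 28·8
1 = −28·83 + 31·75
1 = 31·407 − 152·83
1 = −152·490 + 183·407
So 1 = (-152)·490 + (183)·407.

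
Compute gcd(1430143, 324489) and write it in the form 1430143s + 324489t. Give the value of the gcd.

11

Repeated division:
1430143 = 4*324489 + 132187
324489 = 2*132187 + 60115
132187 = 2*60115 + 11957
60115 = 5*11957 + 330
11957 = 36*330 + 77
330 = 4*77 + 22
77 = 3*22 + 11
22 = 2*11 + 0
gcd(1430143, 324489) = 11.
Express as a combination:
11 = 77 − 3·22
11 = −3·330 + 13·77
11 = 13·11957 − 471·330
11 = −471·60115 + 2368·11957
11 = 2368·132187 − 5207·60115
11 = −5207·324489 + 12782·132187
11 = 12782·1430143 − 56335·324489
So 11 = (12782)·1430143 + (-56335)·324489.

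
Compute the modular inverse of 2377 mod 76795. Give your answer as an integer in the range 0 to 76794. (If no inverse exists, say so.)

gcd(76795, 2377) by repeated division:
76795 = 32×2377 + 731
2377 = 3×731 + 184
731 = 3×184 + 179
184 = 1×179 + 5
179 = 35×5 + 4
5 = 1×4 + 1
4 = 4×1 + 0
Since gcd(2377, 76795) = 1, back-substitute to write 1 as a combination:
1 = 5 − 4
1 = −179 + 36·5
1 = 36·184 − 37·179
1 = −37·731 + 147·184
1 = 147·2377 − 478·731
1 = −478·76795 + 15443·2377
So 2377·15443 ≡ 1 (mod 76795).

15443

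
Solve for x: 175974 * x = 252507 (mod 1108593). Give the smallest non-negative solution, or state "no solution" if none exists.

147170

First find gcd(175974, 1108593):
1108593 = 6×175974 + 52749
175974 = 3×52749 + 17727
52749 = 2×17727 + 17295
17727 = 1×17295 + 432
17295 = 40×432 + 15
432 = 28×15 + 12
15 = 1×12 + 3
12 = 4×3 + 0
gcd = 3 and 3 | 252507, so solutions exist. Divide through by 3: 58658x ≡ 84169 (mod 369531).
Now find 58658⁻¹ mod 369531:
369531 = 6×58658 + 17583
58658 = 3×17583 + 5909
17583 = 2×5909 + 5765
5909 = 1×5765 + 144
5765 = 40×144 + 5
144 = 28×5 + 4
5 = 1×4 + 1
4 = 4×1 + 0
Back-substitute:
1 = 5 − 4
1 = −144 + 29·5
1 = 29·5765 − 1161·144
1 = −1161·5909 + 1190·5765
1 = 1190·17583 − 3541·5909
1 = −3541·58658 + 11813·17583
1 = 11813·369531 − 74419·58658
So 58658·(-74419) ≡ 1 (mod 369531), i.e. 58658⁻¹ ≡ 295112.
Then x ≡ 295112·84169 ≡ 147170 (mod 369531); the smallest non-negative solution is x = 147170.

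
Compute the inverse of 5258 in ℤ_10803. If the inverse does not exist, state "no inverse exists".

Run Euclid on (10803, 5258):
10803 = 2×5258 + 287
5258 = 18×287 + 92
287 = 3×92 + 11
92 = 8×11 + 4
11 = 2×4 + 3
4 = 1×3 + 1
3 = 3×1 + 0
The gcd is 1. Working backward:
1 = 4 − 3
1 = −11 + 3·4
1 = 3·92 − 25·11
1 = −25·287 + 78·92
1 = 78·5258 − 1429·287
1 = −1429·10803 + 2936·5258
So 5258·2936 ≡ 1 (mod 10803).

2936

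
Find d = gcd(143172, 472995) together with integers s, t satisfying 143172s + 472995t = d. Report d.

Repeated division:
472995 = 3·143172 + 43479
143172 = 3·43479 + 12735
43479 = 3·12735 + 5274
12735 = 2·5274 + 2187
5274 = 2·2187 + 900
2187 = 2·900 + 387
900 = 2·387 + 126
387 = 3·126 + 9
126 = 14·9 + 0
gcd(143172, 472995) = 9.
Working backward:
9 = 387 − 3·126
9 = −3·900 + 7·387
9 = 7·2187 − 17·900
9 = −17·5274 + 41·2187
9 = 41·12735 − 99·5274
9 = −99·43479 + 338·12735
9 = 338·143172 − 1113·43479
9 = −1113·472995 + 3677·143172
So 9 = (-1113)·472995 + (3677)·143172.

9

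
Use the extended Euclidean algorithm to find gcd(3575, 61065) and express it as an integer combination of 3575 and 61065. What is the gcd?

Repeated division:
61065 = 17*3575 + 290
3575 = 12*290 + 95
290 = 3*95 + 5
95 = 19*5 + 0
gcd(3575, 61065) = 5.
Express as a combination:
5 = 290 − 3·95
5 = −3·3575 + 37·290
5 = 37·61065 − 632·3575
So 5 = (37)·61065 + (-632)·3575.

5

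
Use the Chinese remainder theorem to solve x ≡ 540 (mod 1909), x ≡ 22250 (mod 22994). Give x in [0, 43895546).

28925708

Write x = 540 + 1909·k. Then 1909·k ≡ 22250 − 540 ≡ 21710 (mod 22994).
Need 1909⁻¹ mod 22994. Extended Euclid on (22994, 1909):
22994 = 12*1909 + 86
1909 = 22*86 + 17
86 = 5*17 + 1
17 = 17*1 + 0
Back-substitute:
1 = 86 − 5·17
1 = −5·1909 + 111·86
1 = 111·22994 − 1337·1909
1909⁻¹ ≡ 21657 (mod 22994), so k ≡ 21657·21710 ≡ 15152 (mod 22994).
x = 540 + 1909·15152 = 28925708.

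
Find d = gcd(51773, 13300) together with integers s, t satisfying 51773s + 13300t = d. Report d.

1

Apply Euclid's algorithm to 51773 and 13300:
51773 = 3*13300 + 11873
13300 = 1*11873 + 1427
11873 = 8*1427 + 457
1427 = 3*457 + 56
457 = 8*56 + 9
56 = 6*9 + 2
9 = 4*2 + 1
2 = 2*1 + 0
gcd(51773, 13300) = 1.
Working backward:
1 = 9 − 4·2
1 = −4·56 + 25·9
1 = 25·457 − 204·56
1 = −204·1427 + 637·457
1 = 637·11873 − 5300·1427
1 = −5300·13300 + 5937·11873
1 = 5937·51773 − 23111·13300
So 1 = (5937)·51773 + (-23111)·13300.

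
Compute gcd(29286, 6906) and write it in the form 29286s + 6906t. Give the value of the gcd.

Repeated division:
29286 = 4×6906 + 1662
6906 = 4×1662 + 258
1662 = 6×258 + 114
258 = 2×114 + 30
114 = 3×30 + 24
30 = 1×24 + 6
24 = 4×6 + 0
gcd(29286, 6906) = 6.
Express as a combination:
6 = 30 − 24
6 = −114 + 4·30
6 = 4·258 − 9·114
6 = −9·1662 + 58·258
6 = 58·6906 − 241·1662
6 = −241·29286 + 1022·6906
So 6 = (-241)·29286 + (1022)·6906.

6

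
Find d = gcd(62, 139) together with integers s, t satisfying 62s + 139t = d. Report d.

1

Apply Euclid's algorithm to 139 and 62:
139 = 2×62 + 15
62 = 4×15 + 2
15 = 7×2 + 1
2 = 2×1 + 0
gcd(62, 139) = 1.
Express as a combination:
1 = 15 − 7·2
1 = −7·62 + 29·15
1 = 29·139 − 65·62
So 1 = (29)·139 + (-65)·62.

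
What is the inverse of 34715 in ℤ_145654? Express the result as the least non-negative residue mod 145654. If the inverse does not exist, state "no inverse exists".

Run Euclid on (145654, 34715):
145654 = 4×34715 + 6794
34715 = 5×6794 + 745
6794 = 9×745 + 89
745 = 8×89 + 33
89 = 2×33 + 23
33 = 1×23 + 10
23 = 2×10 + 3
10 = 3×3 + 1
3 = 3×1 + 0
gcd = 1, so the inverse exists. Back-substitute:
1 = 10 − 3·3
1 = −3·23 + 7·10
1 = 7·33 − 10·23
1 = −10·89 + 27·33
1 = 27·745 − 226·89
1 = −226·6794 + 2061·745
1 = 2061·34715 − 10531·6794
1 = −10531·145654 + 44185·34715
So 34715·44185 ≡ 1 (mod 145654).

44185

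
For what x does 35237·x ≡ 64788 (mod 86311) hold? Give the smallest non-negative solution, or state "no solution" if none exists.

First find gcd(35237, 86311):
86311 = 2·35237 + 15837
35237 = 2·15837 + 3563
15837 = 4·3563 + 1585
3563 = 2·1585 + 393
1585 = 4·393 + 13
393 = 30·13 + 3
13 = 4·3 + 1
3 = 3·1 + 0
gcd = 1, so a unique solution mod 86311 exists.
Back-substitute for the Bézout coefficients:
1 = 13 − 4·3
1 = −4·393 + 121·13
1 = 121·1585 − 488·393
1 = −488·3563 + 1097·1585
1 = 1097·15837 − 4876·3563
1 = −4876·35237 + 10849·15837
1 = 10849·86311 − 26574·35237
So 35237·(-26574) ≡ 1 (mod 86311), giving 35237⁻¹ ≡ 59737.
x ≡ 35237⁻¹·64788 ≡ 59737·64788 ≡ 55516 (mod 86311).

55516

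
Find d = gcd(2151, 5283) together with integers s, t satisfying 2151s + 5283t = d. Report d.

9

Apply Euclid's algorithm to 5283 and 2151:
5283 = 2·2151 + 981
2151 = 2·981 + 189
981 = 5·189 + 36
189 = 5·36 + 9
36 = 4·9 + 0
gcd(2151, 5283) = 9.
Back-substituting:
9 = 189 − 5·36
9 = −5·981 + 26·189
9 = 26·2151 − 57·981
9 = −57·5283 + 140·2151
So 9 = (-57)·5283 + (140)·2151.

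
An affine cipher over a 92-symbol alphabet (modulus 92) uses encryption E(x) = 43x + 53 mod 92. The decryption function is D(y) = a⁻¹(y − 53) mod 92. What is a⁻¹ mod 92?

15

Run Euclid on (92, 43):
92 = 2·43 + 6
43 = 7·6 + 1
6 = 6·1 + 0
The gcd is 1. Working backward:
1 = 43 − 7·6
1 = −7·92 + 15·43
So 43·15 ≡ 1 (mod 92).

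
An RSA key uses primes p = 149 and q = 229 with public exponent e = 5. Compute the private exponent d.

6749

φ(n) = (p−1)(q−1) = 148·228 = 33744.
Need d with 5·d ≡ 1 (mod 33744). Apply the extended Euclidean algorithm:
33744 = 6748×5 + 4
5 = 1×4 + 1
4 = 4×1 + 0
Back-substitute:
1 = 5 − 4
1 = −33744 + 6749·5
So 5·6749 ≡ 1 (mod 33744), hence d = 6749.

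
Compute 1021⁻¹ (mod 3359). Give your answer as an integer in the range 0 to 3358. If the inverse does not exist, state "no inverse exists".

Run Euclid on (3359, 1021):
3359 = 3×1021 + 296
1021 = 3×296 + 133
296 = 2×133 + 30
133 = 4×30 + 13
30 = 2×13 + 4
13 = 3×4 + 1
4 = 4×1 + 0
The gcd is 1. Working backward:
1 = 13 − 3·4
1 = −3·30 + 7·13
1 = 7·133 − 31·30
1 = −31·296 + 69·133
1 = 69·1021 − 238·296
1 = −238·3359 + 783·1021
So 1021·783 ≡ 1 (mod 3359).

783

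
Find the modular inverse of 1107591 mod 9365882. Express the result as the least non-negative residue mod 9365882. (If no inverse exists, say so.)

4993571

Extended Euclidean algorithm:
9365882 = 8*1107591 + 505154
1107591 = 2*505154 + 97283
505154 = 5*97283 + 18739
97283 = 5*18739 + 3588
18739 = 5*3588 + 799
3588 = 4*799 + 392
799 = 2*392 + 15
392 = 26*15 + 2
15 = 7*2 + 1
2 = 2*1 + 0
The gcd is 1. Working backward:
1 = 15 − 7·2
1 = −7·392 + 183·15
1 = 183·799 − 373·392
1 = −373·3588 + 1675·799
1 = 1675·18739 − 8748·3588
1 = −8748·97283 + 45415·18739
1 = 45415·505154 − 235823·97283
1 = −235823·1107591 + 517061·505154
1 = 517061·9365882 − 4372311·1107591
Hence 1107591⁻¹ ≡ -4372311 ≡ 4993571 (mod 9365882).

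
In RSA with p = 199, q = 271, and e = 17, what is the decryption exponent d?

22013

φ(n) = (p−1)(q−1) = 198·270 = 53460.
Need d with 17·d ≡ 1 (mod 53460). Apply the extended Euclidean algorithm:
53460 = 3144*17 + 12
17 = 1*12 + 5
12 = 2*5 + 2
5 = 2*2 + 1
2 = 2*1 + 0
Back-substitute:
1 = 5 − 2·2
1 = −2·12 + 5·5
1 = 5·17 − 7·12
1 = −7·53460 + 22013·17
So 17·22013 ≡ 1 (mod 53460), hence d = 22013.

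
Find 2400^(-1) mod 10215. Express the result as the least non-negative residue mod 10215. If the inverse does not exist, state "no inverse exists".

Euclidean algorithm on 10215, 2400:
10215 = 4×2400 + 615
2400 = 3×615 + 555
615 = 1×555 + 60
555 = 9×60 + 15
60 = 4×15 + 0
gcd(2400, 10215) = 15 ≠ 1, so 2400 has no multiplicative inverse modulo 10215.

no inverse exists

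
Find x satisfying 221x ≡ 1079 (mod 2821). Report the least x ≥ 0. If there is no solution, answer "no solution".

First find gcd(221, 2821):
2821 = 12×221 + 169
221 = 1×169 + 52
169 = 3×52 + 13
52 = 4×13 + 0
gcd = 13 and 13 | 1079, so solutions exist. Divide through by 13: 17x ≡ 83 (mod 217).
Now find 17⁻¹ mod 217:
217 = 12·17 + 13
17 = 1·13 + 4
13 = 3·4 + 1
4 = 4·1 + 0
Back-substitute:
1 = 13 − 3·4
1 = −3·17 + 4·13
1 = 4·217 − 51·17
So 17·(-51) ≡ 1 (mod 217), i.e. 17⁻¹ ≡ 166.
Then x ≡ 166·83 ≡ 107 (mod 217); the smallest non-negative solution is x = 107.

107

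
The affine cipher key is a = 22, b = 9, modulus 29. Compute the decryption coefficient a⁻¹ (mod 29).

gcd(29, 22) by repeated division:
29 = 1×22 + 7
22 = 3×7 + 1
7 = 7×1 + 0
gcd = 1, so the inverse exists. Back-substitute:
1 = 22 − 3·7
1 = −3·29 + 4·22
So 22·4 ≡ 1 (mod 29).

4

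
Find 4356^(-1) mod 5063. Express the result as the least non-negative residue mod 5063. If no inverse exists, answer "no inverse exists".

4841

gcd(5063, 4356) by repeated division:
5063 = 1·4356 + 707
4356 = 6·707 + 114
707 = 6·114 + 23
114 = 4·23 + 22
23 = 1·22 + 1
22 = 22·1 + 0
Since gcd(4356, 5063) = 1, back-substitute to write 1 as a combination:
1 = 23 − 22
1 = −114 + 5·23
1 = 5·707 − 31·114
1 = −31·4356 + 191·707
1 = 191·5063 − 222·4356
Hence 4356⁻¹ ≡ -222 ≡ 4841 (mod 5063).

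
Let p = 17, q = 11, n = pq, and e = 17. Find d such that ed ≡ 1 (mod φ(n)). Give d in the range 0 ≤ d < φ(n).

φ(n) = (p−1)(q−1) = 16·10 = 160.
Need d with 17·d ≡ 1 (mod 160). Apply the extended Euclidean algorithm:
160 = 9·17 + 7
17 = 2·7 + 3
7 = 2·3 + 1
3 = 3·1 + 0
Back-substitute:
1 = 7 − 2·3
1 = −2·17 + 5·7
1 = 5·160 − 47·17
So 17·(-47) ≡ 1 (mod 160), hence d ≡ -47 ≡ 113 (mod 160).

113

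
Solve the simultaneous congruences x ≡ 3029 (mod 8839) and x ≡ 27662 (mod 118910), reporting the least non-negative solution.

Write x = 3029 + 8839·k. Then 8839·k ≡ 27662 − 3029 ≡ 24633 (mod 118910).
Need 8839⁻¹ mod 118910. Extended Euclid on (118910, 8839):
118910 = 13×8839 + 4003
8839 = 2×4003 + 833
4003 = 4×833 + 671
833 = 1×671 + 162
671 = 4×162 + 23
162 = 7×23 + 1
23 = 23×1 + 0
Back-substitute:
1 = 162 − 7·23
1 = −7·671 + 29·162
1 = 29·833 − 36·671
1 = −36·4003 + 173·833
1 = 173·8839 − 382·4003
1 = −382·118910 + 5139·8839
8839⁻¹ ≡ 5139 (mod 118910), so k ≡ 5139·24633 ≡ 68747 (mod 118910).
x = 3029 + 8839·68747 = 607657762.

607657762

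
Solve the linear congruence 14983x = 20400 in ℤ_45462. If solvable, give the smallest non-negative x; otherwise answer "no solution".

First find gcd(14983, 45462):
45462 = 3·14983 + 513
14983 = 29·513 + 106
513 = 4·106 + 89
106 = 1·89 + 17
89 = 5·17 + 4
17 = 4·4 + 1
4 = 4·1 + 0
gcd = 1, so a unique solution mod 45462 exists.
Back-substitute for the Bézout coefficients:
1 = 17 − 4·4
1 = −4·89 + 21·17
1 = 21·106 − 25·89
1 = −25·513 + 121·106
1 = 121·14983 − 3534·513
1 = −3534·45462 + 10723·14983
So 14983·(10723) ≡ 1 (mod 45462), giving 14983⁻¹ ≡ 10723.
x ≡ 14983⁻¹·20400 ≡ 10723·20400 ≡ 31518 (mod 45462).

31518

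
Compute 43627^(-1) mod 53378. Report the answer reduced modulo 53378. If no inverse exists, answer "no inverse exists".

40377

Run Euclid on (53378, 43627):
53378 = 1·43627 + 9751
43627 = 4·9751 + 4623
9751 = 2·4623 + 505
4623 = 9·505 + 78
505 = 6·78 + 37
78 = 2·37 + 4
37 = 9·4 + 1
4 = 4·1 + 0
Since gcd(43627, 53378) = 1, back-substitute to write 1 as a combination:
1 = 37 − 9·4
1 = −9·78 + 19·37
1 = 19·505 − 123·78
1 = −123·4623 + 1126·505
1 = 1126·9751 − 2375·4623
1 = −2375·43627 + 10626·9751
1 = 10626·53378 − 13001·43627
So 43627·(-13001) ≡ 1 (mod 53378), and -13001 ≡ 40377 (mod 53378).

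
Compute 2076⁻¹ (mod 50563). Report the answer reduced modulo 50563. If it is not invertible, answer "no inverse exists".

gcd(50563, 2076) by repeated division:
50563 = 24×2076 + 739
2076 = 2×739 + 598
739 = 1×598 + 141
598 = 4×141 + 34
141 = 4×34 + 5
34 = 6×5 + 4
5 = 1×4 + 1
4 = 4×1 + 0
gcd = 1, so the inverse exists. Back-substitute:
1 = 5 − 4
1 = −34 + 7·5
1 = 7·141 − 29·34
1 = −29·598 + 123·141
1 = 123·739 − 152·598
1 = −152·2076 + 427·739
1 = 427·50563 − 10400·2076
Thus 2076·(-10400) ≡ 1 (mod 50563); reducing, -10400 mod 50563 = 40163.

40163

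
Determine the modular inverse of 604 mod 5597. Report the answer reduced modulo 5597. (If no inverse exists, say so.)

Extended Euclidean algorithm:
5597 = 9·604 + 161
604 = 3·161 + 121
161 = 1·121 + 40
121 = 3·40 + 1
40 = 40·1 + 0
The gcd is 1. Working backward:
1 = 121 − 3·40
1 = −3·161 + 4·121
1 = 4·604 − 15·161
1 = −15·5597 + 139·604
So 604·139 ≡ 1 (mod 5597).

139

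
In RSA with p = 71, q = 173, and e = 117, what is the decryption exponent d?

3293

φ(n) = (p−1)(q−1) = 70·172 = 12040.
Need d with 117·d ≡ 1 (mod 12040). Apply the extended Euclidean algorithm:
12040 = 102×117 + 106
117 = 1×106 + 11
106 = 9×11 + 7
11 = 1×7 + 4
7 = 1×4 + 3
4 = 1×3 + 1
3 = 3×1 + 0
Back-substitute:
1 = 4 − 3
1 = −7 + 2·4
1 = 2·11 − 3·7
1 = −3·106 + 29·11
1 = 29·117 − 32·106
1 = −32·12040 + 3293·117
So 117·3293 ≡ 1 (mod 12040), hence d = 3293.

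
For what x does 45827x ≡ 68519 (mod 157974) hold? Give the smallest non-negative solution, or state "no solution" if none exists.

First find gcd(45827, 157974):
157974 = 3·45827 + 20493
45827 = 2·20493 + 4841
20493 = 4·4841 + 1129
4841 = 4·1129 + 325
1129 = 3·325 + 154
325 = 2·154 + 17
154 = 9·17 + 1
17 = 17·1 + 0
gcd = 1, so a unique solution mod 157974 exists.
Back-substitute for the Bézout coefficients:
1 = 154 − 9·17
1 = −9·325 + 19·154
1 = 19·1129 − 66·325
1 = −66·4841 + 283·1129
1 = 283·20493 − 1198·4841
1 = −1198·45827 + 2679·20493
1 = 2679·157974 − 9235·45827
So 45827·(-9235) ≡ 1 (mod 157974), giving 45827⁻¹ ≡ 148739.
x ≡ 45827⁻¹·68519 ≡ 148739·68519 ≡ 70879 (mod 157974).

70879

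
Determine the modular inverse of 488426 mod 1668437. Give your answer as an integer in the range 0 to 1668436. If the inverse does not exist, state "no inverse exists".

1558973

Extended Euclidean algorithm:
1668437 = 3×488426 + 203159
488426 = 2×203159 + 82108
203159 = 2×82108 + 38943
82108 = 2×38943 + 4222
38943 = 9×4222 + 945
4222 = 4×945 + 442
945 = 2×442 + 61
442 = 7×61 + 15
61 = 4×15 + 1
15 = 15×1 + 0
Since gcd(488426, 1668437) = 1, back-substitute to write 1 as a combination:
1 = 61 − 4·15
1 = −4·442 + 29·61
1 = 29·945 − 62·442
1 = −62·4222 + 277·945
1 = 277·38943 − 2555·4222
1 = −2555·82108 + 5387·38943
1 = 5387·203159 − 13329·82108
1 = −13329·488426 + 32045·203159
1 = 32045·1668437 − 109464·488426
Thus 488426·(-109464) ≡ 1 (mod 1668437); reducing, -109464 mod 1668437 = 1558973.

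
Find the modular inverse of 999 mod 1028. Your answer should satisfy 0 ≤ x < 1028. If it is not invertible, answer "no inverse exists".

319

Apply the Euclidean algorithm to 1028 and 999:
1028 = 1*999 + 29
999 = 34*29 + 13
29 = 2*13 + 3
13 = 4*3 + 1
3 = 3*1 + 0
The gcd is 1. Working backward:
1 = 13 − 4·3
1 = −4·29 + 9·13
1 = 9·999 − 310·29
1 = −310·1028 + 319·999
So 999·319 ≡ 1 (mod 1028).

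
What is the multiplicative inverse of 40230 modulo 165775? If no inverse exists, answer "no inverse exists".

Compute gcd(40230, 165775):
165775 = 4×40230 + 4855
40230 = 8×4855 + 1390
4855 = 3×1390 + 685
1390 = 2×685 + 20
685 = 34×20 + 5
20 = 4×5 + 0
Since gcd = 5 > 1, 40230 is not a unit mod 165775.

no inverse exists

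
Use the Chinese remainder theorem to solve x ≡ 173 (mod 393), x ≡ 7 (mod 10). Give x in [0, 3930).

3317

Write x = 173 + 393·k. Then 393·k ≡ 7 − 173 ≡ 4 (mod 10).
Need 393⁻¹ mod 10. Extended Euclid on (10, 3):
10 = 3·3 + 1
3 = 3·1 + 0
Back-substitute:
1 = 10 − 3·3
393⁻¹ ≡ 7 (mod 10), so k ≡ 7·4 ≡ 8 (mod 10).
x = 173 + 393·8 = 3317.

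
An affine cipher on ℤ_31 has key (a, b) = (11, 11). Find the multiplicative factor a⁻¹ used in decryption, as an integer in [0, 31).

gcd(31, 11) by repeated division:
31 = 2×11 + 9
11 = 1×9 + 2
9 = 4×2 + 1
2 = 2×1 + 0
gcd = 1, so the inverse exists. Back-substitute:
1 = 9 − 4·2
1 = −4·11 + 5·9
1 = 5·31 − 14·11
So 11·(-14) ≡ 1 (mod 31), and -14 ≡ 17 (mod 31).

17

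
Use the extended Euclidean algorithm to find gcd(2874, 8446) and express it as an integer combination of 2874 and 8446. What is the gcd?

Repeated division:
8446 = 2*2874 + 2698
2874 = 1*2698 + 176
2698 = 15*176 + 58
176 = 3*58 + 2
58 = 29*2 + 0
gcd(2874, 8446) = 2.
Express as a combination:
2 = 176 − 3·58
2 = −3·2698 + 46·176
2 = 46·2874 − 49·2698
2 = −49·8446 + 144·2874
So 2 = (-49)·8446 + (144)·2874.

2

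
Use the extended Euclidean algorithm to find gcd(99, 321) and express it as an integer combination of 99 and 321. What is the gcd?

3

Apply Euclid's algorithm to 321 and 99:
321 = 3×99 + 24
99 = 4×24 + 3
24 = 8×3 + 0
gcd(99, 321) = 3.
Working backward:
3 = 99 − 4·24
3 = −4·321 + 13·99
So 3 = (-4)·321 + (13)·99.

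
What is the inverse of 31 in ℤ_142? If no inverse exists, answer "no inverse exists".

Apply the Euclidean algorithm to 142 and 31:
142 = 4×31 + 18
31 = 1×18 + 13
18 = 1×13 + 5
13 = 2×5 + 3
5 = 1×3 + 2
3 = 1×2 + 1
2 = 2×1 + 0
The gcd is 1. Working backward:
1 = 3 − 2
1 = −5 + 2·3
1 = 2·13 − 5·5
1 = −5·18 + 7·13
1 = 7·31 − 12·18
1 = −12·142 + 55·31
So 31·55 ≡ 1 (mod 142).

55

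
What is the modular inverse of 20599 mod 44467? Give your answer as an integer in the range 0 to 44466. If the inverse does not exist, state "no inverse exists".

34129

Extended Euclidean algorithm:
44467 = 2·20599 + 3269
20599 = 6·3269 + 985
3269 = 3·985 + 314
985 = 3·314 + 43
314 = 7·43 + 13
43 = 3·13 + 4
13 = 3·4 + 1
4 = 4·1 + 0
Since gcd(20599, 44467) = 1, back-substitute to write 1 as a combination:
1 = 13 − 3·4
1 = −3·43 + 10·13
1 = 10·314 − 73·43
1 = −73·985 + 229·314
1 = 229·3269 − 760·985
1 = −760·20599 + 4789·3269
1 = 4789·44467 − 10338·20599
Thus 20599·(-10338) ≡ 1 (mod 44467); reducing, -10338 mod 44467 = 34129.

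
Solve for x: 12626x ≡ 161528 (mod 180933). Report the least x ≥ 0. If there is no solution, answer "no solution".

176962

First find gcd(12626, 180933):
180933 = 14*12626 + 4169
12626 = 3*4169 + 119
4169 = 35*119 + 4
119 = 29*4 + 3
4 = 1*3 + 1
3 = 3*1 + 0
gcd = 1, so a unique solution mod 180933 exists.
Back-substitute for the Bézout coefficients:
1 = 4 − 3
1 = −119 + 30·4
1 = 30·4169 − 1051·119
1 = −1051·12626 + 3183·4169
1 = 3183·180933 − 45613·12626
So 12626·(-45613) ≡ 1 (mod 180933), giving 12626⁻¹ ≡ 135320.
x ≡ 12626⁻¹·161528 ≡ 135320·161528 ≡ 176962 (mod 180933).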